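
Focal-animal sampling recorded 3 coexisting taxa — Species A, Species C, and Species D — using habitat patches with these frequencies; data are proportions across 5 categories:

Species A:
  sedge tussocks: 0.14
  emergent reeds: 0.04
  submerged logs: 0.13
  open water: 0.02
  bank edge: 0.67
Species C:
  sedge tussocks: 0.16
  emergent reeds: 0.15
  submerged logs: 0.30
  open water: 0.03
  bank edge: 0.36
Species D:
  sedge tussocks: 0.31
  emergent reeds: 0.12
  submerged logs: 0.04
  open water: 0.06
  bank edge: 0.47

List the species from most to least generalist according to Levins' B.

Σp_Aᵢ² = 0.14² + 0.04² + 0.13² + 0.02² + 0.67² = 0.0196 + 0.0016 + 0.0169 + 0.0004 + 0.4489 = 0.4874
B_A = 1 / 0.4874 = 2.0517
Σp_Cᵢ² = 0.16² + 0.15² + 0.30² + 0.03² + 0.36² = 0.0256 + 0.0225 + 0.0900 + 0.0009 + 0.1296 = 0.2686
B_C = 1 / 0.2686 = 3.7230
Σp_Dᵢ² = 0.31² + 0.12² + 0.04² + 0.06² + 0.47² = 0.0961 + 0.0144 + 0.0016 + 0.0036 + 0.2209 = 0.3366
B_D = 1 / 0.3366 = 2.9709
Ranking by B (broadest → narrowest): Species C (3.72) > Species D (2.97) > Species A (2.05)

Species C > Species D > Species A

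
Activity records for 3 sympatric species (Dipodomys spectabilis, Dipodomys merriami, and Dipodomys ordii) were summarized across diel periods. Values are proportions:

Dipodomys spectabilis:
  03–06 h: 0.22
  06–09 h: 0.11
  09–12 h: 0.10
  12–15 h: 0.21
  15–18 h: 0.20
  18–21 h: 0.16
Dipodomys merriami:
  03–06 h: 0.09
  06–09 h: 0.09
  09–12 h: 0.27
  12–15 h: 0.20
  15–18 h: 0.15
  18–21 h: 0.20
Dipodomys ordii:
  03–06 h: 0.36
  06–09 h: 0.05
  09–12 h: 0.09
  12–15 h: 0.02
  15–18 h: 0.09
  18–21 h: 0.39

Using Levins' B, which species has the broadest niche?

Dipodomys spectabilis

Σp_specᵢ² = 0.22² + 0.11² + 0.10² + 0.21² + 0.20² + 0.16² = 0.0484 + 0.0121 + 0.0100 + 0.0441 + 0.0400 + 0.0256 = 0.1802
B_spec = 1 / 0.1802 = 5.5494
Σp_merrᵢ² = 0.09² + 0.09² + 0.27² + 0.20² + 0.15² + 0.20² = 0.0081 + 0.0081 + 0.0729 + 0.0400 + 0.0225 + 0.0400 = 0.1916
B_merr = 1 / 0.1916 = 5.2192
Σp_ordiᵢ² = 0.36² + 0.05² + 0.09² + 0.02² + 0.09² + 0.39² = 0.1296 + 0.0025 + 0.0081 + 0.0004 + 0.0081 + 0.1521 = 0.3008
B_ordi = 1 / 0.3008 = 3.3245
Highest B → broadest niche (most generalist): Dipodomys spectabilis (B = 5.55).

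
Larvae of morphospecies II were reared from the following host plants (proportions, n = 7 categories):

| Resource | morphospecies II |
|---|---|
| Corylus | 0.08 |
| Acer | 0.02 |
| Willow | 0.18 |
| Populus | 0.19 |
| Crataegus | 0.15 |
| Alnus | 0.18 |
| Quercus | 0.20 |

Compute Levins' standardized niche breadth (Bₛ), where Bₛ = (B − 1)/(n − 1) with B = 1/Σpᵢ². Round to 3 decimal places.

Σpᵢ² = 0.08² + 0.02² + 0.18² + 0.19² + 0.15² + 0.18² + 0.20² = 0.0064 + 0.0004 + 0.0324 + 0.0361 + 0.0225 + 0.0324 + 0.0400 = 0.1702
B = 1 / 0.1702 = 5.87544
Bₛ = (B − 1)/(n − 1) = (5.87544 − 1)/(7 − 1) = 4.87544/6 = 0.81257

0.813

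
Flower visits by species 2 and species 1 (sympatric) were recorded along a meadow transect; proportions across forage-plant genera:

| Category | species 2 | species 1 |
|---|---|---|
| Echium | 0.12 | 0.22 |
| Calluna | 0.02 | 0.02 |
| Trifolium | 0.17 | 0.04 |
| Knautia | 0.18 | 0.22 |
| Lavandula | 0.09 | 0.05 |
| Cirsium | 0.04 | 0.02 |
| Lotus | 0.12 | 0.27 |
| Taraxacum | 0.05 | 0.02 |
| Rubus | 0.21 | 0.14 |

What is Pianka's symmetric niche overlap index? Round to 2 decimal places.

0.84

Σ p₁ᵢp₂ᵢ = 0.0264 + 0.0004 + 0.0068 + 0.0396 + 0.0045 + 0.0008 + 0.0324 + 0.0010 + 0.0294 = 0.1413
Σp_1ᵢ² = 0.12² + 0.02² + 0.17² + 0.18² + 0.09² + 0.04² + 0.12² + 0.05² + 0.21² = 0.0144 + 0.0004 + 0.0289 + 0.0324 + 0.0081 + 0.0016 + 0.0144 + 0.0025 + 0.0441 = 0.1468
Σp_2ᵢ² = 0.22² + 0.02² + 0.04² + 0.22² + 0.05² + 0.02² + 0.27² + 0.02² + 0.14² = 0.0484 + 0.0004 + 0.0016 + 0.0484 + 0.0025 + 0.0004 + 0.0729 + 0.0004 + 0.0196 = 0.1946
O = 0.1413 / √(0.1468 × 0.1946) = 0.1413 / 0.16902 = 0.8360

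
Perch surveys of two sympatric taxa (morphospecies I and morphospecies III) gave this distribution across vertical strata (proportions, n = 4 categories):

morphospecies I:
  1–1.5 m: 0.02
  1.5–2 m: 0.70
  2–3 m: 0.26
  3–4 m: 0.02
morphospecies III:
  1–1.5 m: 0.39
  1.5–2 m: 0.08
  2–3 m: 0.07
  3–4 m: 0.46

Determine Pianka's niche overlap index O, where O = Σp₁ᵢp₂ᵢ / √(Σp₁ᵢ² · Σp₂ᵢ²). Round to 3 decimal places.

Σ p₁ᵢp₂ᵢ = 0.0078 + 0.0560 + 0.0182 + 0.0092 = 0.0912
Σp_1ᵢ² = 0.02² + 0.70² + 0.26² + 0.02² = 0.0004 + 0.4900 + 0.0676 + 0.0004 = 0.5584
Σp_2ᵢ² = 0.39² + 0.08² + 0.07² + 0.46² = 0.1521 + 0.0064 + 0.0049 + 0.2116 = 0.3750
O = 0.0912 / √(0.5584 × 0.3750) = 0.0912 / 0.457602 = 0.19930

0.199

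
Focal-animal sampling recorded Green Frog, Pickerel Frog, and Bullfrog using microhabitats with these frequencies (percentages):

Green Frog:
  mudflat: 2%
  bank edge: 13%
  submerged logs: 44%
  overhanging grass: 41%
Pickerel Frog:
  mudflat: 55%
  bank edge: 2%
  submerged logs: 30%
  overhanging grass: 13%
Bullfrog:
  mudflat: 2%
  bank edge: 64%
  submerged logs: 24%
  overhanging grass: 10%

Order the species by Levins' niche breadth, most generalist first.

Convert percentages to proportions (divide by 100).
Σp_Greeᵢ² = 0.02² + 0.13² + 0.44² + 0.41² = 0.0004 + 0.0169 + 0.1936 + 0.1681 = 0.3790
B_Gree = 1 / 0.3790 = 2.6385
Σp_Pickᵢ² = 0.55² + 0.02² + 0.30² + 0.13² = 0.3025 + 0.0004 + 0.0900 + 0.0169 = 0.4098
B_Pick = 1 / 0.4098 = 2.4402
Σp_Bullᵢ² = 0.02² + 0.64² + 0.24² + 0.10² = 0.0004 + 0.4096 + 0.0576 + 0.0100 = 0.4776
B_Bull = 1 / 0.4776 = 2.0938
Ranking by B (broadest → narrowest): Green Frog (2.64) > Pickerel Frog (2.44) > Bullfrog (2.09)

Green Frog > Pickerel Frog > Bullfrog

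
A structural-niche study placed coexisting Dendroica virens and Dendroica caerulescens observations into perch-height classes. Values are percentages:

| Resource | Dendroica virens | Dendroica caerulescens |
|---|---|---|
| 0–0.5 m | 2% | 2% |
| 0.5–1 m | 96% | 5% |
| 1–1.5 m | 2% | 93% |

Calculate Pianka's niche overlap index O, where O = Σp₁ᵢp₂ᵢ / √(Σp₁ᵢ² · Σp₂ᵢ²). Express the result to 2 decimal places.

0.07

Convert percentages to proportions (divide by 100).
Σ p₁ᵢp₂ᵢ = 0.0004 + 0.0480 + 0.0186 = 0.0670
Σp_1ᵢ² = 0.02² + 0.96² + 0.02² = 0.0004 + 0.9216 + 0.0004 = 0.9224
Σp_2ᵢ² = 0.02² + 0.05² + 0.93² = 0.0004 + 0.0025 + 0.8649 = 0.8678
O = 0.0670 / √(0.9224 × 0.8678) = 0.0670 / 0.89468 = 0.0749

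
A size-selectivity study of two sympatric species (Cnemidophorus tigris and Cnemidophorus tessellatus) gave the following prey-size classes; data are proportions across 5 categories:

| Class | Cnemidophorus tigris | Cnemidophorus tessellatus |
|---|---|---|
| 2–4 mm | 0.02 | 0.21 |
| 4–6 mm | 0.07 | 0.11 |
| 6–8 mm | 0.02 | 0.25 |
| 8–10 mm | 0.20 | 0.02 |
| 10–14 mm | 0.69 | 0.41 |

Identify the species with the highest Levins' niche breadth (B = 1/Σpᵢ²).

Cnemidophorus tessellatus

Σp_tigrᵢ² = 0.02² + 0.07² + 0.02² + 0.20² + 0.69² = 0.0004 + 0.0049 + 0.0004 + 0.0400 + 0.4761 = 0.5218
B_tigr = 1 / 0.5218 = 1.9164
Σp_tessᵢ² = 0.21² + 0.11² + 0.25² + 0.02² + 0.41² = 0.0441 + 0.0121 + 0.0625 + 0.0004 + 0.1681 = 0.2872
B_tess = 1 / 0.2872 = 3.4819
Highest B → broadest niche (most generalist): Cnemidophorus tessellatus (B = 3.48).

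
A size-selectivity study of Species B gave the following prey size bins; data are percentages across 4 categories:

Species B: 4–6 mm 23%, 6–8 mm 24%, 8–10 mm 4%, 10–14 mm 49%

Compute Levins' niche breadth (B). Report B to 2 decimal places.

Convert percentages to proportions (divide by 100).
Σpᵢ² = 0.23² + 0.24² + 0.04² + 0.49² = 0.0529 + 0.0576 + 0.0016 + 0.2401 = 0.3522
B = 1 / 0.3522 = 2.8393

2.84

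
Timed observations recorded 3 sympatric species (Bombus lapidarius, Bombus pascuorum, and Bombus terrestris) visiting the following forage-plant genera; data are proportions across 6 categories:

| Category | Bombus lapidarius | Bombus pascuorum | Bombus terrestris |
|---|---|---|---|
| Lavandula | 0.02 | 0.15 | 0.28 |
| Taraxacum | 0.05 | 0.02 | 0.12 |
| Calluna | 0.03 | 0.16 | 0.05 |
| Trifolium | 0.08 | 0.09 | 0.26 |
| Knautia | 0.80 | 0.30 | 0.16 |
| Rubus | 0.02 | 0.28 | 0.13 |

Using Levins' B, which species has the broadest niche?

Σp_lapiᵢ² = 0.02² + 0.05² + 0.03² + 0.08² + 0.80² + 0.02² = 0.0004 + 0.0025 + 0.0009 + 0.0064 + 0.6400 + 0.0004 = 0.6506
B_lapi = 1 / 0.6506 = 1.5370
Σp_pascᵢ² = 0.15² + 0.02² + 0.16² + 0.09² + 0.30² + 0.28² = 0.0225 + 0.0004 + 0.0256 + 0.0081 + 0.0900 + 0.0784 = 0.2250
B_pasc = 1 / 0.2250 = 4.4444
Σp_terrᵢ² = 0.28² + 0.12² + 0.05² + 0.26² + 0.16² + 0.13² = 0.0784 + 0.0144 + 0.0025 + 0.0676 + 0.0256 + 0.0169 = 0.2054
B_terr = 1 / 0.2054 = 4.8685
Highest B → broadest niche (most generalist): Bombus terrestris (B = 4.87).

Bombus terrestris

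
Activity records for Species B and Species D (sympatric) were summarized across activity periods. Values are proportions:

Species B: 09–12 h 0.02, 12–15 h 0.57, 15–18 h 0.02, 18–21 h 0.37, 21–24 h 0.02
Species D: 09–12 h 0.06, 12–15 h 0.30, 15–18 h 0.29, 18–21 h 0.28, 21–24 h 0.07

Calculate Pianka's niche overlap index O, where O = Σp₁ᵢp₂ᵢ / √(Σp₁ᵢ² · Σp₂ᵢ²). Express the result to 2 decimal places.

Σ p₁ᵢp₂ᵢ = 0.0012 + 0.1710 + 0.0058 + 0.1036 + 0.0014 = 0.2830
Σp_1ᵢ² = 0.02² + 0.57² + 0.02² + 0.37² + 0.02² = 0.0004 + 0.3249 + 0.0004 + 0.1369 + 0.0004 = 0.4630
Σp_2ᵢ² = 0.06² + 0.30² + 0.29² + 0.28² + 0.07² = 0.0036 + 0.0900 + 0.0841 + 0.0784 + 0.0049 = 0.2610
O = 0.2830 / √(0.4630 × 0.2610) = 0.2830 / 0.34762 = 0.8141

0.81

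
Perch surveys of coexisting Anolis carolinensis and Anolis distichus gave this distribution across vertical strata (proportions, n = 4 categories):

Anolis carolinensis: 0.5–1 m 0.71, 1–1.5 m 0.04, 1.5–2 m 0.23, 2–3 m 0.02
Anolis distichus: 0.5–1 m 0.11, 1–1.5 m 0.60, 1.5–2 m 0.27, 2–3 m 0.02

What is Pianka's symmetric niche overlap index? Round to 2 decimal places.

Σ p₁ᵢp₂ᵢ = 0.0781 + 0.0240 + 0.0621 + 0.0004 = 0.1646
Σp_1ᵢ² = 0.71² + 0.04² + 0.23² + 0.02² = 0.5041 + 0.0016 + 0.0529 + 0.0004 = 0.5590
Σp_2ᵢ² = 0.11² + 0.60² + 0.27² + 0.02² = 0.0121 + 0.3600 + 0.0729 + 0.0004 = 0.4454
O = 0.1646 / √(0.5590 × 0.4454) = 0.1646 / 0.49898 = 0.3299

0.33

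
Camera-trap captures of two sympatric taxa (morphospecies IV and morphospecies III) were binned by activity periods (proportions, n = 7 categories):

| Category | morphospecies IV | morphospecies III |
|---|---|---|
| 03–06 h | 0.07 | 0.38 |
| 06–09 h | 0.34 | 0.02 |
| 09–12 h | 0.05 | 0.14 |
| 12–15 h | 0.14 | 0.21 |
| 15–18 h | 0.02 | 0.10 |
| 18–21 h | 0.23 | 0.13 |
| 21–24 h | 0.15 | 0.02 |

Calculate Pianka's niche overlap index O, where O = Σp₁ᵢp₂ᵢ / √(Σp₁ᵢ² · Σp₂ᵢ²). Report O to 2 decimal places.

Σ p₁ᵢp₂ᵢ = 0.0266 + 0.0068 + 0.0070 + 0.0294 + 0.0020 + 0.0299 + 0.0030 = 0.1047
Σp_1ᵢ² = 0.07² + 0.34² + 0.05² + 0.14² + 0.02² + 0.23² + 0.15² = 0.0049 + 0.1156 + 0.0025 + 0.0196 + 0.0004 + 0.0529 + 0.0225 = 0.2184
Σp_2ᵢ² = 0.38² + 0.02² + 0.14² + 0.21² + 0.10² + 0.13² + 0.02² = 0.1444 + 0.0004 + 0.0196 + 0.0441 + 0.0100 + 0.0169 + 0.0004 = 0.2358
O = 0.1047 / √(0.2184 × 0.2358) = 0.1047 / 0.22693 = 0.4614

0.46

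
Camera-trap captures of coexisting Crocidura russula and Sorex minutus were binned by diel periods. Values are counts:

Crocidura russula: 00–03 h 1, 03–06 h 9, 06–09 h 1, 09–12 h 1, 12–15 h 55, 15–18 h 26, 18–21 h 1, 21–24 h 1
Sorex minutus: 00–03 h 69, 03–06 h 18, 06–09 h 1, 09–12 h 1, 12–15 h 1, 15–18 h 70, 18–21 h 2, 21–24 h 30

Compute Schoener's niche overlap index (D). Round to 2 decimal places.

Proportions for Crocidura russula (n=95): 1/95=0.0105, 9/95=0.0947, 1/95=0.0105, 1/95=0.0105, 55/95=0.5789, 26/95=0.2737, 1/95=0.0105, 1/95=0.0105
Proportions for Sorex minutus (n=192): 69/192=0.3594, 18/192=0.0938, 1/192=0.0052, 1/192=0.0052, 1/192=0.0052, 70/192=0.3646, 2/192=0.0104, 30/192=0.1563
Σ|p₁ᵢ − p₂ᵢ| = 0.3489 + 0.0009 + 0.0053 + 0.0053 + 0.5737 + 0.0909 + 0.0001 + 0.1458 = 1.1709
D = 1 − ½ × 1.1709 = 1 − 0.58545 = 0.41455

0.41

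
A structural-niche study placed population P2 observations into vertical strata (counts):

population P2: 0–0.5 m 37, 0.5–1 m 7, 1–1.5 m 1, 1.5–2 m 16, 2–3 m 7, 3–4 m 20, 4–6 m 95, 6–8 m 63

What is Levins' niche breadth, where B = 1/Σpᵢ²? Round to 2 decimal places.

4.00

Proportions for population P2 (n=246): 37/246=0.1504, 7/246=0.0285, 1/246=0.0041, 16/246=0.0650, 7/246=0.0285, 20/246=0.0813, 95/246=0.3862, 63/246=0.2561
Σpᵢ² = 0.1504² + 0.0285² + 0.0041² + 0.0650² + 0.0285² + 0.0813² + 0.3862² + 0.2561² = 0.022620 + 0.000812 + 0.000017 + 0.004225 + 0.000812 + 0.006610 + 0.149150 + 0.065587 = 0.249833
B = 1 / 0.249833 = 4.0027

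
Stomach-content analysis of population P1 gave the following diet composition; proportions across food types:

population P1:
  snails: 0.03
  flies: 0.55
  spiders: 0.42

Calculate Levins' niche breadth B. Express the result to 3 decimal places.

2.084

Σpᵢ² = 0.03² + 0.55² + 0.42² = 0.0009 + 0.3025 + 0.1764 = 0.4798
B = 1 / 0.4798 = 2.08420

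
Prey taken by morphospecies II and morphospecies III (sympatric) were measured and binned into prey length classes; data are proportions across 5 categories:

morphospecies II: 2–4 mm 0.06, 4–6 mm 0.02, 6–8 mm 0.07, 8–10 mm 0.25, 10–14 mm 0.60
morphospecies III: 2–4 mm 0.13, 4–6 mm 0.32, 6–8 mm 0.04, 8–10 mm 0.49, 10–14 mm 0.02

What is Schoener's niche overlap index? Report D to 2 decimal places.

0.39

Σ|p₁ᵢ − p₂ᵢ| = 0.07 + 0.30 + 0.03 + 0.24 + 0.58 = 1.22
D = 1 − ½ × 1.22 = 1 − 0.610 = 0.3900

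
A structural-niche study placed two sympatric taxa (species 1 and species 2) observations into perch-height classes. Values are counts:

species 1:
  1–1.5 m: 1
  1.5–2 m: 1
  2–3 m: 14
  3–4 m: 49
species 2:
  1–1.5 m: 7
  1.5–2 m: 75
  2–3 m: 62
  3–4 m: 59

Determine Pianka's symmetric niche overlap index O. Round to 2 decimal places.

Proportions for species 1 (n=65): 1/65=0.0154, 1/65=0.0154, 14/65=0.2154, 49/65=0.7538
Proportions for species 2 (n=203): 7/203=0.0345, 75/203=0.3695, 62/203=0.3054, 59/203=0.2906
Σ p₁ᵢp₂ᵢ = 0.000531 + 0.005690 + 0.065783 + 0.219054 = 0.291058
Σp_1ᵢ² = 0.0154² + 0.0154² + 0.2154² + 0.7538² = 0.000237 + 0.000237 + 0.046397 + 0.568214 = 0.615085
Σp_2ᵢ² = 0.0345² + 0.3695² + 0.3054² + 0.2906² = 0.001190 + 0.136530 + 0.093269 + 0.084448 = 0.315437
O = 0.291058 / √(0.615085 × 0.315437) = 0.291058 / 0.4404777 = 0.6608

0.66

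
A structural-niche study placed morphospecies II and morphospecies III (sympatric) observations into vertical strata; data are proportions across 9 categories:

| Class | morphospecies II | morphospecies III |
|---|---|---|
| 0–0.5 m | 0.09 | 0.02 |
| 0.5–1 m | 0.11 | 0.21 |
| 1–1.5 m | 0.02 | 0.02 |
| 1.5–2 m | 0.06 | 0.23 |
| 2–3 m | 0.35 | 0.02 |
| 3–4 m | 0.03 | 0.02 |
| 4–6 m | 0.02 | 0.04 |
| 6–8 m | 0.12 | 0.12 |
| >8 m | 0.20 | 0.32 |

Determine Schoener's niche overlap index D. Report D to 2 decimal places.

0.59

Σ|p₁ᵢ − p₂ᵢ| = 0.07 + 0.10 + 0.00 + 0.17 + 0.33 + 0.01 + 0.02 + 0.00 + 0.12 = 0.82
D = 1 − ½ × 0.82 = 1 − 0.410 = 0.5900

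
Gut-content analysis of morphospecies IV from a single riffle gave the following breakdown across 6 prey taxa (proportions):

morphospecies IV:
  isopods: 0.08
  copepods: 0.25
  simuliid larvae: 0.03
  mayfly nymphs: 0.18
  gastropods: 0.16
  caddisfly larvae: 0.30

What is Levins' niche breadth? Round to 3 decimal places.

Σpᵢ² = 0.08² + 0.25² + 0.03² + 0.18² + 0.16² + 0.30² = 0.0064 + 0.0625 + 0.0009 + 0.0324 + 0.0256 + 0.0900 = 0.2178
B = 1 / 0.2178 = 4.59137

4.591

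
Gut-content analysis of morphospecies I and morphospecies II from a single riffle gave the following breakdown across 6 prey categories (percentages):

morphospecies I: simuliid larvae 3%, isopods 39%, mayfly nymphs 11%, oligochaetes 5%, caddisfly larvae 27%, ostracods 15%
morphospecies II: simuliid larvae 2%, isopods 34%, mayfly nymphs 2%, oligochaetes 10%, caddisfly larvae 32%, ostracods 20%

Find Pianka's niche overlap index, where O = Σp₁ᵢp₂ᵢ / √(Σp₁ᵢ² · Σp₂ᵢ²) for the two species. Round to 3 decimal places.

0.966

Convert percentages to proportions (divide by 100).
Σ p₁ᵢp₂ᵢ = 0.0006 + 0.1326 + 0.0022 + 0.0050 + 0.0864 + 0.0300 = 0.2568
Σp_1ᵢ² = 0.03² + 0.39² + 0.11² + 0.05² + 0.27² + 0.15² = 0.0009 + 0.1521 + 0.0121 + 0.0025 + 0.0729 + 0.0225 = 0.2630
Σp_2ᵢ² = 0.02² + 0.34² + 0.02² + 0.10² + 0.32² + 0.20² = 0.0004 + 0.1156 + 0.0004 + 0.0100 + 0.1024 + 0.0400 = 0.2688
O = 0.2568 / √(0.2630 × 0.2688) = 0.2568 / 0.265884 = 0.96583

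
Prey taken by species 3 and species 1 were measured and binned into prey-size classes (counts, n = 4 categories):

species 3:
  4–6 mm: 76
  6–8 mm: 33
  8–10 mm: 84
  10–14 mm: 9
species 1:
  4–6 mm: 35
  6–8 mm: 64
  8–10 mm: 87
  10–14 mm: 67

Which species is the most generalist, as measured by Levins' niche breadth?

Proportions for species 3 (n=202): 76/202=0.3762, 33/202=0.1634, 84/202=0.4158, 9/202=0.0446
Proportions for species 1 (n=253): 35/253=0.1383, 64/253=0.2530, 87/253=0.3439, 67/253=0.2648
Σp_3ᵢ² = 0.3762² + 0.1634² + 0.4158² + 0.0446² = 0.141526 + 0.026700 + 0.172890 + 0.001989 = 0.343105
B_3 = 1 / 0.343105 = 2.9146
Σp_1ᵢ² = 0.1383² + 0.2530² + 0.3439² + 0.2648² = 0.019127 + 0.064009 + 0.118267 + 0.070119 = 0.271522
B_1 = 1 / 0.271522 = 3.6829
Highest B → broadest niche (most generalist): species 1 (B = 3.68).

species 1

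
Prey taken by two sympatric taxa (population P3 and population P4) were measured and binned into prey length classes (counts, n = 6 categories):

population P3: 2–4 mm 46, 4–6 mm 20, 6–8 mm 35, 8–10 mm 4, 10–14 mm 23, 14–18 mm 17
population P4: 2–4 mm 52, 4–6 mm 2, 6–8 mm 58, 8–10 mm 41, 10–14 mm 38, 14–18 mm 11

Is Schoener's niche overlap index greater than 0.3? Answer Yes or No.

Proportions for population P3 (n=145): 46/145=0.3172, 20/145=0.1379, 35/145=0.2414, 4/145=0.0276, 23/145=0.1586, 17/145=0.1172
Proportions for population P4 (n=202): 52/202=0.2574, 2/202=0.0099, 58/202=0.2871, 41/202=0.2030, 38/202=0.1881, 11/202=0.0545
Σ|p₁ᵢ − p₂ᵢ| = 0.0598 + 0.1280 + 0.0457 + 0.1754 + 0.0295 + 0.0627 = 0.5011
D = 1 − ½ × 0.5011 = 1 − 0.25055 = 0.74945
D = 0.74945 > 0.3 → Yes.

Yes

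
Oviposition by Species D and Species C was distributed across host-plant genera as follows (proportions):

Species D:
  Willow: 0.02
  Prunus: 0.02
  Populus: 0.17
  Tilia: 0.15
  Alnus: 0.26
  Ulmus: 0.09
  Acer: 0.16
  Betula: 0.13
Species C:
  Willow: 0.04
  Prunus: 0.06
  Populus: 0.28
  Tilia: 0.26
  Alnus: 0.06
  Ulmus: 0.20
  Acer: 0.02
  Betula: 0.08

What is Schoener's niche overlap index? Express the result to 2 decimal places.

Σ|p₁ᵢ − p₂ᵢ| = 0.02 + 0.04 + 0.11 + 0.11 + 0.20 + 0.11 + 0.14 + 0.05 = 0.78
D = 1 − ½ × 0.78 = 1 − 0.390 = 0.6100

0.61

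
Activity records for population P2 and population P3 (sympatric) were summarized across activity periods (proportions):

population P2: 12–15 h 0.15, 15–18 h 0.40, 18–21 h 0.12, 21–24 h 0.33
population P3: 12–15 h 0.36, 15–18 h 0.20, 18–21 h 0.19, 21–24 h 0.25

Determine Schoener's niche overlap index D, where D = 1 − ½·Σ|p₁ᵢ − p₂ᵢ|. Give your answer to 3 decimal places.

0.720

Σ|p₁ᵢ − p₂ᵢ| = 0.21 + 0.20 + 0.07 + 0.08 = 0.56
D = 1 − ½ × 0.56 = 1 − 0.280 = 0.72000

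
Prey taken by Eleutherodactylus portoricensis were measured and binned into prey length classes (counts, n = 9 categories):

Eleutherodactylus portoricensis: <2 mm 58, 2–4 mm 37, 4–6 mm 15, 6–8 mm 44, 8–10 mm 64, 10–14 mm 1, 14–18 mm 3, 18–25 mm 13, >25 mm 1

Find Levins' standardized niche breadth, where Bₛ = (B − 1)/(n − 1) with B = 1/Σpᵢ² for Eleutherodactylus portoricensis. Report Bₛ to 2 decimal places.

Proportions for Eleutherodactylus portoricensis (n=236): 58/236=0.2458, 37/236=0.1568, 15/236=0.0636, 44/236=0.1864, 64/236=0.2712, 1/236=0.0042, 3/236=0.0127, 13/236=0.0551, 1/236=0.0042
Σpᵢ² = 0.2458² + 0.1568² + 0.0636² + 0.1864² + 0.2712² + 0.0042² + 0.0127² + 0.0551² + 0.0042² = 0.060418 + 0.024586 + 0.004045 + 0.034745 + 0.073549 + 0.000018 + 0.000161 + 0.003036 + 0.000018 = 0.200576
B = 1 / 0.200576 = 4.9856
Bₛ = (B − 1)/(n − 1) = (4.9856 − 1)/(9 − 1) = 3.9856/8 = 0.4982

0.50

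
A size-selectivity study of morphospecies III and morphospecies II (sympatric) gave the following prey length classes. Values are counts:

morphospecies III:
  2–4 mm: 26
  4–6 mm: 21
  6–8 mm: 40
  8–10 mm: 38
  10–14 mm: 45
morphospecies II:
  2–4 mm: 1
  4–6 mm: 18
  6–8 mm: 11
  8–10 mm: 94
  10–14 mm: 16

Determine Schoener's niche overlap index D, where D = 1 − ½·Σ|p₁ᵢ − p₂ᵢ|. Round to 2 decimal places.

Proportions for morphospecies III (n=170): 26/170=0.1529, 21/170=0.1235, 40/170=0.2353, 38/170=0.2235, 45/170=0.2647
Proportions for morphospecies II (n=140): 1/140=0.0071, 18/140=0.1286, 11/140=0.0786, 94/140=0.6714, 16/140=0.1143
Σ|p₁ᵢ − p₂ᵢ| = 0.1458 + 0.0051 + 0.1567 + 0.4479 + 0.1504 = 0.9059
D = 1 − ½ × 0.9059 = 1 − 0.45295 = 0.54705

0.55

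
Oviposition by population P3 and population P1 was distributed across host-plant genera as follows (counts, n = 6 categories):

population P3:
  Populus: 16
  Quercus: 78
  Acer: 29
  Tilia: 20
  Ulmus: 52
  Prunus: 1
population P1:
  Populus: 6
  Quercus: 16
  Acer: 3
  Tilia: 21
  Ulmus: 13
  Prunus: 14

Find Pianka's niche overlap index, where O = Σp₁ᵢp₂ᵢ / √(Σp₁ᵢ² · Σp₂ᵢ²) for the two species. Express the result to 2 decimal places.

0.75

Proportions for population P3 (n=196): 16/196=0.0816, 78/196=0.3980, 29/196=0.1480, 20/196=0.1020, 52/196=0.2653, 1/196=0.0051
Proportions for population P1 (n=73): 6/73=0.0822, 16/73=0.2192, 3/73=0.0411, 21/73=0.2877, 13/73=0.1781, 14/73=0.1918
Σ p₁ᵢp₂ᵢ = 0.006708 + 0.087242 + 0.006083 + 0.029345 + 0.047250 + 0.000978 = 0.177606
Σp_1ᵢ² = 0.0816² + 0.3980² + 0.1480² + 0.1020² + 0.2653² + 0.0051² = 0.006659 + 0.158404 + 0.021904 + 0.010404 + 0.070384 + 0.000026 = 0.267781
Σp_2ᵢ² = 0.0822² + 0.2192² + 0.0411² + 0.2877² + 0.1781² + 0.1918² = 0.006757 + 0.048049 + 0.001689 + 0.082771 + 0.031720 + 0.036787 = 0.207773
O = 0.177606 / √(0.267781 × 0.207773) = 0.177606 / 0.2358764 = 0.7530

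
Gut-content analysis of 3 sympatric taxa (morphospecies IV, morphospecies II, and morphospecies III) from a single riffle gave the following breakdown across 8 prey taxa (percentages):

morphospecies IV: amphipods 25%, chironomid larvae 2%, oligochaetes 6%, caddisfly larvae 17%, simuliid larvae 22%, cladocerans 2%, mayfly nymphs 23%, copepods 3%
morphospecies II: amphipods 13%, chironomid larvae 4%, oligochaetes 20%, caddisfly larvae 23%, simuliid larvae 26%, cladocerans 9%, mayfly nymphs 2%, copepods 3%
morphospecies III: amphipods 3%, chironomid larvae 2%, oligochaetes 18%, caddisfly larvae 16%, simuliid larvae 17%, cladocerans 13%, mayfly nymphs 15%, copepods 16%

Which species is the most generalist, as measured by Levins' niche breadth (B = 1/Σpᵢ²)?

morphospecies III

Convert percentages to proportions (divide by 100).
Σp_IVᵢ² = 0.25² + 0.02² + 0.06² + 0.17² + 0.22² + 0.02² + 0.23² + 0.03² = 0.0625 + 0.0004 + 0.0036 + 0.0289 + 0.0484 + 0.0004 + 0.0529 + 0.0009 = 0.1980
B_IV = 1 / 0.1980 = 5.0505
Σp_IIᵢ² = 0.13² + 0.04² + 0.20² + 0.23² + 0.26² + 0.09² + 0.02² + 0.03² = 0.0169 + 0.0016 + 0.0400 + 0.0529 + 0.0676 + 0.0081 + 0.0004 + 0.0009 = 0.1884
B_II = 1 / 0.1884 = 5.3079
Σp_IIIᵢ² = 0.03² + 0.02² + 0.18² + 0.16² + 0.17² + 0.13² + 0.15² + 0.16² = 0.0009 + 0.0004 + 0.0324 + 0.0256 + 0.0289 + 0.0169 + 0.0225 + 0.0256 = 0.1532
B_III = 1 / 0.1532 = 6.5274
Highest B → broadest niche (most generalist): morphospecies III (B = 6.53).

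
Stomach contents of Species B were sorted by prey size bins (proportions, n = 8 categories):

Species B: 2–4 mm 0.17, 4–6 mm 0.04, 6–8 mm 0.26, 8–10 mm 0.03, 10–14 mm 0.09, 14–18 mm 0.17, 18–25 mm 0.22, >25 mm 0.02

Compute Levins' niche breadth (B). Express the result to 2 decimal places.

5.41

Σpᵢ² = 0.17² + 0.04² + 0.26² + 0.03² + 0.09² + 0.17² + 0.22² + 0.02² = 0.0289 + 0.0016 + 0.0676 + 0.0009 + 0.0081 + 0.0289 + 0.0484 + 0.0004 = 0.1848
B = 1 / 0.1848 = 5.4113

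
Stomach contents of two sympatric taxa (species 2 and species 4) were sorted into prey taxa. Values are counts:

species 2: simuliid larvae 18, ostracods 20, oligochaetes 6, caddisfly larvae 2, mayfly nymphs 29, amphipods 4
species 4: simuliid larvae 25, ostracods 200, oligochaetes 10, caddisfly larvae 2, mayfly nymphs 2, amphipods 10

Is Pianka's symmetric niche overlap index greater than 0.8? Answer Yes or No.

Proportions for species 2 (n=79): 18/79=0.2278, 20/79=0.2532, 6/79=0.0759, 2/79=0.0253, 29/79=0.3671, 4/79=0.0506
Proportions for species 4 (n=249): 25/249=0.1004, 200/249=0.8032, 10/249=0.0402, 2/249=0.0080, 2/249=0.0080, 10/249=0.0402
Σ p₁ᵢp₂ᵢ = 0.022871 + 0.203370 + 0.003051 + 0.000202 + 0.002937 + 0.002034 = 0.234465
Σp_1ᵢ² = 0.2278² + 0.2532² + 0.0759² + 0.0253² + 0.3671² + 0.0506² = 0.051893 + 0.064110 + 0.005761 + 0.000640 + 0.134762 + 0.002560 = 0.259726
Σp_2ᵢ² = 0.1004² + 0.8032² + 0.0402² + 0.0080² + 0.0080² + 0.0402² = 0.010080 + 0.645130 + 0.001616 + 0.000064 + 0.000064 + 0.001616 = 0.658570
O = 0.234465 / √(0.259726 × 0.658570) = 0.234465 / 0.4135792 = 0.5669
O = 0.5669 < 0.8 → No.

No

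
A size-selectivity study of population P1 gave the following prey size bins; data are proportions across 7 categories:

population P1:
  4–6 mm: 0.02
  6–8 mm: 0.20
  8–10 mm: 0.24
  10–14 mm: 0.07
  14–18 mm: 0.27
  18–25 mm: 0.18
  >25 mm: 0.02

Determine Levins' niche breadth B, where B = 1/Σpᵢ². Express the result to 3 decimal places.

Σpᵢ² = 0.02² + 0.20² + 0.24² + 0.07² + 0.27² + 0.18² + 0.02² = 0.0004 + 0.0400 + 0.0576 + 0.0049 + 0.0729 + 0.0324 + 0.0004 = 0.2086
B = 1 / 0.2086 = 4.79386

4.794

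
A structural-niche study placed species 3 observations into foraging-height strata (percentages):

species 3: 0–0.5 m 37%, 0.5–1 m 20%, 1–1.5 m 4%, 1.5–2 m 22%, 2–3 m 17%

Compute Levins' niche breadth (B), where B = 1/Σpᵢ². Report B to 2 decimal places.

Convert percentages to proportions (divide by 100).
Σpᵢ² = 0.37² + 0.20² + 0.04² + 0.22² + 0.17² = 0.1369 + 0.0400 + 0.0016 + 0.0484 + 0.0289 = 0.2558
B = 1 / 0.2558 = 3.9093

3.91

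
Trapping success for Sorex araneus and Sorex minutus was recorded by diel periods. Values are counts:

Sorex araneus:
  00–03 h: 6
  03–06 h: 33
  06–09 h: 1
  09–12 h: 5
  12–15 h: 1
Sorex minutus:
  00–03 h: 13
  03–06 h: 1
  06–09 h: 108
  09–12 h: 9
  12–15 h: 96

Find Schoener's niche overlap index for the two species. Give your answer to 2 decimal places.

Proportions for Sorex araneus (n=46): 6/46=0.1304, 33/46=0.7174, 1/46=0.0217, 5/46=0.1087, 1/46=0.0217
Proportions for Sorex minutus (n=227): 13/227=0.0573, 1/227=0.0044, 108/227=0.4758, 9/227=0.0396, 96/227=0.4229
Σ|p₁ᵢ − p₂ᵢ| = 0.0731 + 0.7130 + 0.4541 + 0.0691 + 0.4012 = 1.7105
D = 1 − ½ × 1.7105 = 1 − 0.85525 = 0.14475

0.14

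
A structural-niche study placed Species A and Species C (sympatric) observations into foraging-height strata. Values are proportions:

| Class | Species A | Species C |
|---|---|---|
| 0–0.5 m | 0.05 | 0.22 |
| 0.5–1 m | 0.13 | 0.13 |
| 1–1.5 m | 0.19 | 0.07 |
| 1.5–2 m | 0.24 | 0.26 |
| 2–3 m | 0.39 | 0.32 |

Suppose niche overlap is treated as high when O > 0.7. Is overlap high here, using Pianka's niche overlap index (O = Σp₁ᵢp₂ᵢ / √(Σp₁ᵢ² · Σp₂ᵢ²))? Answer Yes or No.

Yes

Σ p₁ᵢp₂ᵢ = 0.0110 + 0.0169 + 0.0133 + 0.0624 + 0.1248 = 0.2284
Σp_1ᵢ² = 0.05² + 0.13² + 0.19² + 0.24² + 0.39² = 0.0025 + 0.0169 + 0.0361 + 0.0576 + 0.1521 = 0.2652
Σp_2ᵢ² = 0.22² + 0.13² + 0.07² + 0.26² + 0.32² = 0.0484 + 0.0169 + 0.0049 + 0.0676 + 0.1024 = 0.2402
O = 0.2284 / √(0.2652 × 0.2402) = 0.2284 / 0.25239 = 0.9049
O = 0.9049 > 0.7 → Yes.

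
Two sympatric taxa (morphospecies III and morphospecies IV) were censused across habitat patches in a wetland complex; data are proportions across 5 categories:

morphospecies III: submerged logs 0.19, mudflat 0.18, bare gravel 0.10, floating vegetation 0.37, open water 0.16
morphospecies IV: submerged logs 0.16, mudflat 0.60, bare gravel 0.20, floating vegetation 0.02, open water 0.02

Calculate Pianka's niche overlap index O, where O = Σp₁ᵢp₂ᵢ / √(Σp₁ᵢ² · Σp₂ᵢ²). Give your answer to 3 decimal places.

0.527

Σ p₁ᵢp₂ᵢ = 0.0304 + 0.1080 + 0.0200 + 0.0074 + 0.0032 = 0.1690
Σp_1ᵢ² = 0.19² + 0.18² + 0.10² + 0.37² + 0.16² = 0.0361 + 0.0324 + 0.0100 + 0.1369 + 0.0256 = 0.2410
Σp_2ᵢ² = 0.16² + 0.60² + 0.20² + 0.02² + 0.02² = 0.0256 + 0.3600 + 0.0400 + 0.0004 + 0.0004 = 0.4264
O = 0.1690 / √(0.2410 × 0.4264) = 0.1690 / 0.320566 = 0.52719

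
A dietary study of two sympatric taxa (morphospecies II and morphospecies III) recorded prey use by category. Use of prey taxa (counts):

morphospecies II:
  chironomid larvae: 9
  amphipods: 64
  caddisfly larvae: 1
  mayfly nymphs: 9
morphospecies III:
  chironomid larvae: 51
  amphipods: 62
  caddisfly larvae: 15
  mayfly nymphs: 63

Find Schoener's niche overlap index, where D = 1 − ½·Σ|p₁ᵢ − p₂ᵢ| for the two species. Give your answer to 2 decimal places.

0.55

Proportions for morphospecies II (n=83): 9/83=0.1084, 64/83=0.7711, 1/83=0.0120, 9/83=0.1084
Proportions for morphospecies III (n=191): 51/191=0.2670, 62/191=0.3246, 15/191=0.0785, 63/191=0.3298
Σ|p₁ᵢ − p₂ᵢ| = 0.1586 + 0.4465 + 0.0665 + 0.2214 = 0.8930
D = 1 − ½ × 0.8930 = 1 − 0.44650 = 0.55350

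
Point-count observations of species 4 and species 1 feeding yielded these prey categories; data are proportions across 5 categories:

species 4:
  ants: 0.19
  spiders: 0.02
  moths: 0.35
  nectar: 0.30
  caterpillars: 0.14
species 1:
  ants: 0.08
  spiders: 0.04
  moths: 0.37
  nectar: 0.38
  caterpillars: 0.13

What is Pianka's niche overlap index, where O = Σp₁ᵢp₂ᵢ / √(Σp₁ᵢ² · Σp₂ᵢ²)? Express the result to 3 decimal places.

0.968

Σ p₁ᵢp₂ᵢ = 0.0152 + 0.0008 + 0.1295 + 0.1140 + 0.0182 = 0.2777
Σp_1ᵢ² = 0.19² + 0.02² + 0.35² + 0.30² + 0.14² = 0.0361 + 0.0004 + 0.1225 + 0.0900 + 0.0196 = 0.2686
Σp_2ᵢ² = 0.08² + 0.04² + 0.37² + 0.38² + 0.13² = 0.0064 + 0.0016 + 0.1369 + 0.1444 + 0.0169 = 0.3062
O = 0.2777 / √(0.2686 × 0.3062) = 0.2777 / 0.286784 = 0.96832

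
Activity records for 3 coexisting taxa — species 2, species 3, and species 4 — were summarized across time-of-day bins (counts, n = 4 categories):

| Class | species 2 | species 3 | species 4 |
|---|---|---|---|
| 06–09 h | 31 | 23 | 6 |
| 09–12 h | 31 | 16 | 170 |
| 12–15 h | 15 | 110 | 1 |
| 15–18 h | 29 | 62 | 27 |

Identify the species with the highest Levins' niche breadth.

Proportions for species 2 (n=106): 31/106=0.2925, 31/106=0.2925, 15/106=0.1415, 29/106=0.2736
Proportions for species 3 (n=211): 23/211=0.1090, 16/211=0.0758, 110/211=0.5213, 62/211=0.2938
Proportions for species 4 (n=204): 6/204=0.0294, 170/204=0.8333, 1/204=0.0049, 27/204=0.1324
Σp_2ᵢ² = 0.2925² + 0.2925² + 0.1415² + 0.2736² = 0.085556 + 0.085556 + 0.020022 + 0.074857 = 0.265991
B_2 = 1 / 0.265991 = 3.7595
Σp_3ᵢ² = 0.1090² + 0.0758² + 0.5213² + 0.2938² = 0.011881 + 0.005746 + 0.271754 + 0.086318 = 0.375699
B_3 = 1 / 0.375699 = 2.6617
Σp_4ᵢ² = 0.0294² + 0.8333² + 0.0049² + 0.1324² = 0.000864 + 0.694389 + 0.000024 + 0.017530 = 0.712807
B_4 = 1 / 0.712807 = 1.4029
Highest B → broadest niche (most generalist): species 2 (B = 3.76).

species 2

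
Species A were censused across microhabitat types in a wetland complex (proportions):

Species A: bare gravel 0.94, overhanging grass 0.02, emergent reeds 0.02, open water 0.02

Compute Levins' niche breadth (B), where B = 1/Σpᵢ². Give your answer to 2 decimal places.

1.13

Σpᵢ² = 0.94² + 0.02² + 0.02² + 0.02² = 0.8836 + 0.0004 + 0.0004 + 0.0004 = 0.8848
B = 1 / 0.8848 = 1.1302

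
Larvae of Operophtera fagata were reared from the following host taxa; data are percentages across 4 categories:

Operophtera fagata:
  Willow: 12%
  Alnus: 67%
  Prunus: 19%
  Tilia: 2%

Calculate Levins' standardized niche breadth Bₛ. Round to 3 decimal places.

Convert percentages to proportions (divide by 100).
Σpᵢ² = 0.12² + 0.67² + 0.19² + 0.02² = 0.0144 + 0.4489 + 0.0361 + 0.0004 = 0.4998
B = 1 / 0.4998 = 2.00080
Bₛ = (B − 1)/(n − 1) = (2.00080 − 1)/(4 − 1) = 1.00080/3 = 0.33360

0.334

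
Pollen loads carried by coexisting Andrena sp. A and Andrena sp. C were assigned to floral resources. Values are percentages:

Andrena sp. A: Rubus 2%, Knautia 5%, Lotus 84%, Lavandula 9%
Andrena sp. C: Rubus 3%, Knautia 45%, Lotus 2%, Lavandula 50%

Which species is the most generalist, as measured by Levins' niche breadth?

Convert percentages to proportions (divide by 100).
Σp_Aᵢ² = 0.02² + 0.05² + 0.84² + 0.09² = 0.0004 + 0.0025 + 0.7056 + 0.0081 = 0.7166
B_A = 1 / 0.7166 = 1.3955
Σp_Cᵢ² = 0.03² + 0.45² + 0.02² + 0.50² = 0.0009 + 0.2025 + 0.0004 + 0.2500 = 0.4538
B_C = 1 / 0.4538 = 2.2036
Highest B → broadest niche (most generalist): Andrena sp. C (B = 2.20).

Andrena sp. C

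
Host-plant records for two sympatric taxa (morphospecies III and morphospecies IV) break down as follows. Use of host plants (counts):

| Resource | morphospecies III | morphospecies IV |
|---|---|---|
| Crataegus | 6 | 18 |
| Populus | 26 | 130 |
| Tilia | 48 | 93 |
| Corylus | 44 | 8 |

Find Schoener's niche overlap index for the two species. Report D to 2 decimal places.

Proportions for morphospecies III (n=124): 6/124=0.0484, 26/124=0.2097, 48/124=0.3871, 44/124=0.3548
Proportions for morphospecies IV (n=249): 18/249=0.0723, 130/249=0.5221, 93/249=0.3735, 8/249=0.0321
Σ|p₁ᵢ − p₂ᵢ| = 0.0239 + 0.3124 + 0.0136 + 0.3227 = 0.6726
D = 1 − ½ × 0.6726 = 1 − 0.33630 = 0.66370

0.66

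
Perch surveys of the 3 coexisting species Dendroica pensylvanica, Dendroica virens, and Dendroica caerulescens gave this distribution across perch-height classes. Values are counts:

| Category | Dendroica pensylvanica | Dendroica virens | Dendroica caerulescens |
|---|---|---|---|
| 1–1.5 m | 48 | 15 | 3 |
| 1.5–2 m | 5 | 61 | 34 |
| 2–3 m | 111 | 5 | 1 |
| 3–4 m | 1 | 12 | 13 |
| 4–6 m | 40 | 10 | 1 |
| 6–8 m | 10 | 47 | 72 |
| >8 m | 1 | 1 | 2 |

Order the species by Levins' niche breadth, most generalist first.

Proportions for Dendroica pensylvanica (n=216): 48/216=0.2222, 5/216=0.0231, 111/216=0.5139, 1/216=0.0046, 40/216=0.1852, 10/216=0.0463, 1/216=0.0046
Proportions for Dendroica virens (n=151): 15/151=0.0993, 61/151=0.4040, 5/151=0.0331, 12/151=0.0795, 10/151=0.0662, 47/151=0.3113, 1/151=0.0066
Proportions for Dendroica caerulescens (n=126): 3/126=0.0238, 34/126=0.2698, 1/126=0.0079, 13/126=0.1032, 1/126=0.0079, 72/126=0.5714, 2/126=0.0159
Σp_pensᵢ² = 0.2222² + 0.0231² + 0.5139² + 0.0046² + 0.1852² + 0.0463² + 0.0046² = 0.049373 + 0.000534 + 0.264093 + 0.000021 + 0.034299 + 0.002144 + 0.000021 = 0.350485
B_pens = 1 / 0.350485 = 2.8532
Σp_vireᵢ² = 0.0993² + 0.4040² + 0.0331² + 0.0795² + 0.0662² + 0.3113² + 0.0066² = 0.009860 + 0.163216 + 0.001096 + 0.006320 + 0.004382 + 0.096908 + 0.000044 = 0.281826
B_vire = 1 / 0.281826 = 3.5483
Σp_caerᵢ² = 0.0238² + 0.2698² + 0.0079² + 0.1032² + 0.0079² + 0.5714² + 0.0159² = 0.000566 + 0.072792 + 0.000062 + 0.010650 + 0.000062 + 0.326498 + 0.000253 = 0.410883
B_caer = 1 / 0.410883 = 2.4338
Ranking by B (broadest → narrowest): Dendroica virens (3.55) > Dendroica pensylvanica (2.85) > Dendroica caerulescens (2.43)

Dendroica virens > Dendroica pensylvanica > Dendroica caerulescens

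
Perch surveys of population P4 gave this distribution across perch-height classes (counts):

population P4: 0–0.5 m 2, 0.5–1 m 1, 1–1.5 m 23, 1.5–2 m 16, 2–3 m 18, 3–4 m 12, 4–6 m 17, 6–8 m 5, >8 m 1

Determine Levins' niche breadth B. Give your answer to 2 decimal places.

Proportions for population P4 (n=95): 2/95=0.0211, 1/95=0.0105, 23/95=0.2421, 16/95=0.1684, 18/95=0.1895, 12/95=0.1263, 17/95=0.1789, 5/95=0.0526, 1/95=0.0105
Σpᵢ² = 0.0211² + 0.0105² + 0.2421² + 0.1684² + 0.1895² + 0.1263² + 0.1789² + 0.0526² + 0.0105² = 0.000445 + 0.000110 + 0.058612 + 0.028359 + 0.035910 + 0.015952 + 0.032005 + 0.002767 + 0.000110 = 0.174270
B = 1 / 0.174270 = 5.7382

5.74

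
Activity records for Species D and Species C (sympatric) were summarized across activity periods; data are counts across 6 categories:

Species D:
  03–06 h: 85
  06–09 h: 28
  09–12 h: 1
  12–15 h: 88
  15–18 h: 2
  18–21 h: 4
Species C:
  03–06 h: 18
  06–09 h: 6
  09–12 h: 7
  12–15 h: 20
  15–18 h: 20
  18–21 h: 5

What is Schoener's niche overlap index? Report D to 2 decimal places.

Proportions for Species D (n=208): 85/208=0.4087, 28/208=0.1346, 1/208=0.0048, 88/208=0.4231, 2/208=0.0096, 4/208=0.0192
Proportions for Species C (n=76): 18/76=0.2368, 6/76=0.0789, 7/76=0.0921, 20/76=0.2632, 20/76=0.2632, 5/76=0.0658
Σ|p₁ᵢ − p₂ᵢ| = 0.1719 + 0.0557 + 0.0873 + 0.1599 + 0.2536 + 0.0466 = 0.7750
D = 1 − ½ × 0.7750 = 1 − 0.38750 = 0.61250

0.61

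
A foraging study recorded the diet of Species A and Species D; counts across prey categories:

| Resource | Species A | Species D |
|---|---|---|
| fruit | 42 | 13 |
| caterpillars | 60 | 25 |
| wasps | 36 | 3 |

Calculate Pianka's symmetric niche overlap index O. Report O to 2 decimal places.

0.93

Proportions for Species A (n=138): 42/138=0.3043, 60/138=0.4348, 36/138=0.2609
Proportions for Species D (n=41): 13/41=0.3171, 25/41=0.6098, 3/41=0.0732
Σ p₁ᵢp₂ᵢ = 0.096494 + 0.265141 + 0.019098 = 0.380733
Σp_1ᵢ² = 0.3043² + 0.4348² + 0.2609² = 0.092598 + 0.189051 + 0.068069 = 0.349718
Σp_2ᵢ² = 0.3171² + 0.6098² + 0.0732² = 0.100552 + 0.371856 + 0.005358 = 0.477766
O = 0.380733 / √(0.349718 × 0.477766) = 0.380733 / 0.4087583 = 0.9314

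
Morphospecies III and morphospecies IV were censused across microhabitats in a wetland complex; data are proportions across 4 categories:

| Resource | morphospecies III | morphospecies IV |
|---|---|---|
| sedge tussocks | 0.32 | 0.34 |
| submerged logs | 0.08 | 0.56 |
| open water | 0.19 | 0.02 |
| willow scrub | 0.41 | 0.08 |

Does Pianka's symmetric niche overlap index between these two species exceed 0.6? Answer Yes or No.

Σ p₁ᵢp₂ᵢ = 0.1088 + 0.0448 + 0.0038 + 0.0328 = 0.1902
Σp_1ᵢ² = 0.32² + 0.08² + 0.19² + 0.41² = 0.1024 + 0.0064 + 0.0361 + 0.1681 = 0.3130
Σp_2ᵢ² = 0.34² + 0.56² + 0.02² + 0.08² = 0.1156 + 0.3136 + 0.0004 + 0.0064 = 0.4360
O = 0.1902 / √(0.3130 × 0.4360) = 0.1902 / 0.36942 = 0.5149
O = 0.5149 < 0.6 → No.

No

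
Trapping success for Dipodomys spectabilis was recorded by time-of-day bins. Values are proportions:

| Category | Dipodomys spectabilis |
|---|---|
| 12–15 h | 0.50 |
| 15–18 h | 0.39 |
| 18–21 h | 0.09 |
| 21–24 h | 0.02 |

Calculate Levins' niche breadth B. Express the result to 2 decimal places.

Σpᵢ² = 0.50² + 0.39² + 0.09² + 0.02² = 0.2500 + 0.1521 + 0.0081 + 0.0004 = 0.4106
B = 1 / 0.4106 = 2.4355

2.44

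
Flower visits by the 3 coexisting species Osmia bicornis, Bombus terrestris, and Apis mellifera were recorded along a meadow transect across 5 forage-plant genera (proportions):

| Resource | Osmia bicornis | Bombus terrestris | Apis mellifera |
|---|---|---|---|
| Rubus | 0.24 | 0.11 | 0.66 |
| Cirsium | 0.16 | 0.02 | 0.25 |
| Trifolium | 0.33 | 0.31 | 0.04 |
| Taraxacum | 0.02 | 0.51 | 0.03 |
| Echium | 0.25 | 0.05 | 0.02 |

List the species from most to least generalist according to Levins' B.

Osmia bicornis > Bombus terrestris > Apis mellifera

Σp_bicoᵢ² = 0.24² + 0.16² + 0.33² + 0.02² + 0.25² = 0.0576 + 0.0256 + 0.1089 + 0.0004 + 0.0625 = 0.2550
B_bico = 1 / 0.2550 = 3.9216
Σp_terrᵢ² = 0.11² + 0.02² + 0.31² + 0.51² + 0.05² = 0.0121 + 0.0004 + 0.0961 + 0.2601 + 0.0025 = 0.3712
B_terr = 1 / 0.3712 = 2.6940
Σp_mellᵢ² = 0.66² + 0.25² + 0.04² + 0.03² + 0.02² = 0.4356 + 0.0625 + 0.0016 + 0.0009 + 0.0004 = 0.5010
B_mell = 1 / 0.5010 = 1.9960
Ranking by B (broadest → narrowest): Osmia bicornis (3.92) > Bombus terrestris (2.69) > Apis mellifera (2.00)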